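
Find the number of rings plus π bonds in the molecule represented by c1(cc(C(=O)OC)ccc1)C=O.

Molecular formula from the SMILES: C9H8O3.
DoU = (2C + 2 + N − H − X)/2 = (2·9 + 2 + 0 − 8 − 0)/2 = 12/2 = 6.
(Structurally: 1 ring(s) + 5 π bond(s) = 6.)

6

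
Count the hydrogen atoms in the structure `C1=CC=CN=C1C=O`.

5

Hydrogens are implicit in SMILES; fill each atom to its normal valence:
  4 × C (aromatic): 1 H each → 4
  1 × C: 1 H
  1 × C (aromatic): no H
  1 × N (aromatic): no H
  1 × O: no H
  Total hydrogens = 5.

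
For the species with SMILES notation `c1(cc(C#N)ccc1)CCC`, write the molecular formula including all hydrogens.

C10H11N

Heavy atoms from the SMILES: 10 C, 1 N.
Implicit hydrogens by atom environment:
  4 × C (aromatic): 1 H each → 4
  2 × C: 2 H each → 4
  2 × C (aromatic): no H
  1 × C: 3 H
  1 × C: no H
  1 × N: no H
  Total hydrogens = 11.
Molecular formula: C10H11N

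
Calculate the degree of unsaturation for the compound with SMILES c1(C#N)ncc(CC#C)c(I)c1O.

8

Molecular formula from the SMILES: C9H5IN2O.
DoU = (2C + 2 + N − H − X)/2 = (2·9 + 2 + 2 − 5 − 1)/2 = 16/2 = 8.
(Structurally: 1 ring(s) + 7 π bond(s) = 8.)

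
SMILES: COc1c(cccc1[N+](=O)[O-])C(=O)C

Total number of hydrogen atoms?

Hydrogens are implicit in SMILES; fill each atom to its normal valence:
  3 × C (aromatic): 1 H each → 3
  3 × C (aromatic): no H
  3 × O: no H
  2 × C: 3 H each → 6
  1 × C: no H
  1 × N (charge +1): no H
  1 × O (charge -1): no H
  Total hydrogens = 9.

9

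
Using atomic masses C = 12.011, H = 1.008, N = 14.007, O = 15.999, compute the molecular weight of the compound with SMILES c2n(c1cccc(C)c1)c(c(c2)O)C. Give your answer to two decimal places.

Molecular formula: C12H13NO.
M = 12×12.011 + 13×1.008 + 1×14.007 + 1×15.999 = 187.24 g/mol.

187.24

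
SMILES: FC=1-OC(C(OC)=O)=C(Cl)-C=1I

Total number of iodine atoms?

1

The symbol for iodine appears 1 time in the SMILES.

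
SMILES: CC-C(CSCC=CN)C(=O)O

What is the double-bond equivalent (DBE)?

Molecular formula from the SMILES: C8H15NO2S.
DoU = (2C + 2 + N − H − X)/2 = (2·8 + 2 + 1 − 15 − 0)/2 = 4/2 = 2.
(Structurally: 0 ring(s) + 2 π bond(s) = 2.)

2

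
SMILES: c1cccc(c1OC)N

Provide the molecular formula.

C7H9NO

Heavy atoms from the SMILES: 7 C, 1 N, 1 O.
Implicit hydrogens by atom environment:
  4 × C (aromatic): 1 H each → 4
  2 × C (aromatic): no H
  1 × C: 3 H
  1 × N: 2 H
  1 × O: no H
  Total hydrogens = 9.
Molecular formula: C7H9NO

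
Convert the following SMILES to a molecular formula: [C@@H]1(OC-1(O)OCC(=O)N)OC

C5H9NO5

Heavy atoms from the SMILES: 5 C, 1 N, 5 O.
Implicit hydrogens by atom environment:
  4 × O: no H
  2 × C: no H
  1 × C: 3 H
  1 × C: 2 H
  1 × C: 1 H
  1 × N: 2 H
  1 × O: 1 H
  Total hydrogens = 9.
Molecular formula: C5H9NO5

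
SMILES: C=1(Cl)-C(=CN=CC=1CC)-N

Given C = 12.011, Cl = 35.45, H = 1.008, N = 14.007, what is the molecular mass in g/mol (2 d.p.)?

Molecular formula: C7H9ClN2.
M = 7×12.011 + 1×35.45 + 9×1.008 + 2×14.007 = 156.61 g/mol.

156.61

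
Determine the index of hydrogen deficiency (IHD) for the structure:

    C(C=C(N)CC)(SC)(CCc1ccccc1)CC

Molecular formula from the SMILES: C16H25NS.
DoU = (2C + 2 + N − H − X)/2 = (2·16 + 2 + 1 − 25 − 0)/2 = 10/2 = 5.
(Structurally: 1 ring(s) + 4 π bond(s) = 5.)

5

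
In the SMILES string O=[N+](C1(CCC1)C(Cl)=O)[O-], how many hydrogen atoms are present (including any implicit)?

Hydrogens are implicit in SMILES; fill each atom to its normal valence:
  3 × C: 2 H each → 6
  2 × C: no H
  2 × O: no H
  1 × Cl: no H
  1 × N (charge +1): no H
  1 × O (charge -1): no H
  Total hydrogens = 6.

6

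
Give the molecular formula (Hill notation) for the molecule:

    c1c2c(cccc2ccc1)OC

C11H10O

Heavy atoms from the SMILES: 11 C, 1 O.
Implicit hydrogens by atom environment:
  7 × C (aromatic): 1 H each → 7
  3 × C (aromatic): no H
  1 × C: 3 H
  1 × O: no H
  Total hydrogens = 10.
Molecular formula: C11H10O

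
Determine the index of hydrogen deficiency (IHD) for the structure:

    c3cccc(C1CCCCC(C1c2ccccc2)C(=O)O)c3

10

Molecular formula from the SMILES: C20H22O2.
DoU = (2C + 2 + N − H − X)/2 = (2·20 + 2 + 0 − 22 − 0)/2 = 20/2 = 10.
(Structurally: 3 ring(s) + 7 π bond(s) = 10.)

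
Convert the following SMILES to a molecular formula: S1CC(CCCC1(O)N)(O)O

Heavy atoms from the SMILES: 6 C, 1 N, 3 O, 1 S.
Implicit hydrogens by atom environment:
  4 × C: 2 H each → 8
  3 × O: 1 H each → 3
  2 × C: no H
  1 × N: 2 H
  1 × S: no H
  Total hydrogens = 13.
Molecular formula: C6H13NO3S

C6H13NO3S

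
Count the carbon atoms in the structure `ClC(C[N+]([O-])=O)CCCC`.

The symbol for carbon appears 6 times in the SMILES. (Cl is a single chlorine, not C + l.)

6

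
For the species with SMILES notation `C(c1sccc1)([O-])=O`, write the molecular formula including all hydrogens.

C5H3O2S-

Heavy atoms from the SMILES: 5 C, 2 O, 1 S.
Implicit hydrogens by atom environment:
  3 × C (aromatic): 1 H each → 3
  1 × C (aromatic): no H
  1 × C: no H
  1 × O: no H
  1 × O (charge -1): no H
  1 × S (aromatic): no H
  Total hydrogens = 3.
Net charge -1.
Molecular formula: C5H3O2S-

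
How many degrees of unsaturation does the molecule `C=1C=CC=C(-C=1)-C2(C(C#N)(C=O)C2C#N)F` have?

10

Molecular formula from the SMILES: C12H7FN2O.
DoU = (2C + 2 + N − H − X)/2 = (2·12 + 2 + 2 − 7 − 1)/2 = 20/2 = 10.
(Structurally: 2 ring(s) + 8 π bond(s) = 10.)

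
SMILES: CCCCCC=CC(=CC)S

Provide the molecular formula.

Heavy atoms from the SMILES: 10 C, 1 S.
Implicit hydrogens by atom environment:
  4 × C: 2 H each → 8
  3 × C: 1 H each → 3
  2 × C: 3 H each → 6
  1 × C: no H
  1 × S: 1 H
  Total hydrogens = 18.
Molecular formula: C10H18S

C10H18S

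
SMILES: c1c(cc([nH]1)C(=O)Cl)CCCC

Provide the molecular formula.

C9H12ClNO

Heavy atoms from the SMILES: 9 C, 1 Cl, 1 N, 1 O.
Implicit hydrogens by atom environment:
  3 × C: 2 H each → 6
  2 × C (aromatic): 1 H each → 2
  2 × C (aromatic): no H
  1 × C: 3 H
  1 × C: no H
  1 × Cl: no H
  1 × N (aromatic): 1 H
  1 × O: no H
  Total hydrogens = 12.
Molecular formula: C9H12ClNO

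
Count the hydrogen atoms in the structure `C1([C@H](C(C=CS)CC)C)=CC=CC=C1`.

Hydrogens are implicit in SMILES; fill each atom to its normal valence:
  5 × C (aromatic): 1 H each → 5
  4 × C: 1 H each → 4
  2 × C: 3 H each → 6
  1 × C: 2 H
  1 × C (aromatic): no H
  1 × S: 1 H
  Total hydrogens = 18.

18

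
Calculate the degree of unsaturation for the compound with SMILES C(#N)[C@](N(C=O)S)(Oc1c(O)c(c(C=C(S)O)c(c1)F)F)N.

8

Molecular formula from the SMILES: C11H9F2N3O4S2.
DoU = (2C + 2 + N − H − X)/2 = (2·11 + 2 + 3 − 9 − 2)/2 = 16/2 = 8.
(Structurally: 1 ring(s) + 7 π bond(s) = 8.)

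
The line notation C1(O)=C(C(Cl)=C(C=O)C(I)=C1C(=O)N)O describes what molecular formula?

Heavy atoms from the SMILES: 8 C, 1 Cl, 1 I, 1 N, 4 O.
Implicit hydrogens by atom environment:
  6 × C (aromatic): no H
  2 × O: 1 H each → 2
  2 × O: no H
  1 × C: 1 H
  1 × C: no H
  1 × Cl: no H
  1 × I: no H
  1 × N: 2 H
  Total hydrogens = 5.
Molecular formula: C8H5ClINO4

C8H5ClINO4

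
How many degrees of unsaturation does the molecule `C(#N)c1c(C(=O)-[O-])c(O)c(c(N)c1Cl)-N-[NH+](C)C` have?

Molecular formula from the SMILES: C10H11ClN4O3.
DoU = (2C + 2 + N − H − X)/2 = (2·10 + 2 + 4 − 11 − 1)/2 = 14/2 = 7.
(Structurally: 1 ring(s) + 6 π bond(s) = 7.)

7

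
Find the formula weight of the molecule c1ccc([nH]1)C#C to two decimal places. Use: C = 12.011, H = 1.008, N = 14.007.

91.11

Molecular formula: C6H5N.
M = 6×12.011 + 5×1.008 + 1×14.007 = 91.11 g/mol.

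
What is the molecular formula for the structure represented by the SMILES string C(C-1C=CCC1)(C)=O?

Heavy atoms from the SMILES: 7 C, 1 O.
Implicit hydrogens by atom environment:
  3 × C: 1 H each → 3
  2 × C: 2 H each → 4
  1 × C: 3 H
  1 × C: no H
  1 × O: no H
  Total hydrogens = 10.
Molecular formula: C7H10O

C7H10O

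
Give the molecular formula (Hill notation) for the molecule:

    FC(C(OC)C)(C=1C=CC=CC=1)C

Heavy atoms from the SMILES: 11 C, 1 F, 1 O.
Implicit hydrogens by atom environment:
  5 × C (aromatic): 1 H each → 5
  3 × C: 3 H each → 9
  1 × C: 1 H
  1 × C: no H
  1 × C (aromatic): no H
  1 × F: no H
  1 × O: no H
  Total hydrogens = 15.
Molecular formula: C11H15FO

C11H15FO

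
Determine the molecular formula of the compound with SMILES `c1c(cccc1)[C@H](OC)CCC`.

C11H16O

Heavy atoms from the SMILES: 11 C, 1 O.
Implicit hydrogens by atom environment:
  5 × C (aromatic): 1 H each → 5
  2 × C: 3 H each → 6
  2 × C: 2 H each → 4
  1 × C: 1 H
  1 × C (aromatic): no H
  1 × O: no H
  Total hydrogens = 16.
Molecular formula: C11H16O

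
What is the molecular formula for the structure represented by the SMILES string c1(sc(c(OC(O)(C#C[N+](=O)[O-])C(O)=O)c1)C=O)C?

C10H7NO7S

Heavy atoms from the SMILES: 10 C, 1 N, 7 O, 1 S.
Implicit hydrogens by atom environment:
  4 × C: no H
  4 × O: no H
  3 × C (aromatic): no H
  2 × O: 1 H each → 2
  1 × C: 3 H
  1 × C (aromatic): 1 H
  1 × C: 1 H
  1 × N (charge +1): no H
  1 × O (charge -1): no H
  1 × S (aromatic): no H
  Total hydrogens = 7.
Molecular formula: C10H7NO7S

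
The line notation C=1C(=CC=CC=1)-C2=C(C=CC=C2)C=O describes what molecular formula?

C13H10O

Heavy atoms from the SMILES: 13 C, 1 O.
Implicit hydrogens by atom environment:
  9 × C (aromatic): 1 H each → 9
  3 × C (aromatic): no H
  1 × C: 1 H
  1 × O: no H
  Total hydrogens = 10.
Molecular formula: C13H10O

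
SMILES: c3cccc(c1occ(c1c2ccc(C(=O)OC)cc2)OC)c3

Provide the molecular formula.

C19H16O4

Heavy atoms from the SMILES: 19 C, 4 O.
Implicit hydrogens by atom environment:
  10 × C (aromatic): 1 H each → 10
  6 × C (aromatic): no H
  3 × O: no H
  2 × C: 3 H each → 6
  1 × C: no H
  1 × O (aromatic): no H
  Total hydrogens = 16.
Molecular formula: C19H16O4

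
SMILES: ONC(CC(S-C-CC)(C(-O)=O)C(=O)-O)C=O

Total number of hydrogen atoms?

15

Hydrogens are implicit in SMILES; fill each atom to its normal valence:
  3 × C: 2 H each → 6
  3 × C: no H
  3 × O: 1 H each → 3
  3 × O: no H
  2 × C: 1 H each → 2
  1 × C: 3 H
  1 × N: 1 H
  1 × S: no H
  Total hydrogens = 15.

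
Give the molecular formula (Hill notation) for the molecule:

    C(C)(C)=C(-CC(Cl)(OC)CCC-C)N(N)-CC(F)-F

Heavy atoms from the SMILES: 13 C, 1 Cl, 2 F, 2 N, 1 O.
Implicit hydrogens by atom environment:
  5 × C: 2 H each → 10
  4 × C: 3 H each → 12
  3 × C: no H
  2 × F: no H
  1 × C: 1 H
  1 × Cl: no H
  1 × N: 2 H
  1 × N: no H
  1 × O: no H
  Total hydrogens = 25.
Molecular formula: C13H25ClF2N2O

C13H25ClF2N2O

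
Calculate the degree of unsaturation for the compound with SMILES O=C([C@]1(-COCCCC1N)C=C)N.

Molecular formula from the SMILES: C9H16N2O2.
DoU = (2C + 2 + N − H − X)/2 = (2·9 + 2 + 2 − 16 − 0)/2 = 6/2 = 3.
(Structurally: 1 ring(s) + 2 π bond(s) = 3.)

3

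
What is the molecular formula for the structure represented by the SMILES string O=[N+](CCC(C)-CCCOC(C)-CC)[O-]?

C11H23NO3

Heavy atoms from the SMILES: 11 C, 1 N, 3 O.
Implicit hydrogens by atom environment:
  6 × C: 2 H each → 12
  3 × C: 3 H each → 9
  2 × C: 1 H each → 2
  2 × O: no H
  1 × N (charge +1): no H
  1 × O (charge -1): no H
  Total hydrogens = 23.
Molecular formula: C11H23NO3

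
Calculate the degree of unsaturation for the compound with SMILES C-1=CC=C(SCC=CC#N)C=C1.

7

Molecular formula from the SMILES: C10H9NS.
DoU = (2C + 2 + N − H − X)/2 = (2·10 + 2 + 1 − 9 − 0)/2 = 14/2 = 7.
(Structurally: 1 ring(s) + 6 π bond(s) = 7.)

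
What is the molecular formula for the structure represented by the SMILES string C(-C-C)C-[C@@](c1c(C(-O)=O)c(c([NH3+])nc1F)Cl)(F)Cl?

C11H13Cl2F2N2O2+

Heavy atoms from the SMILES: 11 C, 2 Cl, 2 F, 2 N, 2 O.
Implicit hydrogens by atom environment:
  5 × C (aromatic): no H
  3 × C: 2 H each → 6
  2 × C: no H
  2 × Cl: no H
  2 × F: no H
  1 × C: 3 H
  1 × N (charge +1): 3 H
  1 × N (aromatic): no H
  1 × O: 1 H
  1 × O: no H
  Total hydrogens = 13.
Net charge +1.
Molecular formula: C11H13Cl2F2N2O2+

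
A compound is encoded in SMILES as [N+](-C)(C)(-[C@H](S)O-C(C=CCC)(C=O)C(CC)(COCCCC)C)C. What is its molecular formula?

Heavy atoms from the SMILES: 19 C, 1 N, 3 O, 1 S.
Implicit hydrogens by atom environment:
  7 × C: 3 H each → 21
  6 × C: 2 H each → 12
  4 × C: 1 H each → 4
  3 × O: no H
  2 × C: no H
  1 × N (charge +1): no H
  1 × S: 1 H
  Total hydrogens = 38.
Net charge +1.
Molecular formula: C19H38NO3S+

C19H38NO3S+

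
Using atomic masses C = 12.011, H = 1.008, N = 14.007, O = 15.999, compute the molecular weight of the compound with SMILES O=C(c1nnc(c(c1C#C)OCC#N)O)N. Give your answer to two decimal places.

218.17

Molecular formula: C9H6N4O3.
M = 9×12.011 + 6×1.008 + 4×14.007 + 3×15.999 = 218.17 g/mol.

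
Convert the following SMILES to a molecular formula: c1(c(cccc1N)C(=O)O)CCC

C10H13NO2

Heavy atoms from the SMILES: 10 C, 1 N, 2 O.
Implicit hydrogens by atom environment:
  3 × C (aromatic): 1 H each → 3
  3 × C (aromatic): no H
  2 × C: 2 H each → 4
  1 × C: 3 H
  1 × C: no H
  1 × N: 2 H
  1 × O: 1 H
  1 × O: no H
  Total hydrogens = 13.
Molecular formula: C10H13NO2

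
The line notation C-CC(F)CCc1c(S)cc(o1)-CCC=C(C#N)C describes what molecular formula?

C15H20FNOS

Heavy atoms from the SMILES: 15 C, 1 F, 1 N, 1 O, 1 S.
Implicit hydrogens by atom environment:
  5 × C: 2 H each → 10
  3 × C (aromatic): no H
  2 × C: 3 H each → 6
  2 × C: 1 H each → 2
  2 × C: no H
  1 × C (aromatic): 1 H
  1 × F: no H
  1 × N: no H
  1 × O (aromatic): no H
  1 × S: 1 H
  Total hydrogens = 20.
Molecular formula: C15H20FNOS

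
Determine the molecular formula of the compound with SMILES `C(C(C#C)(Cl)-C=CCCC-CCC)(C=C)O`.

C14H21ClO

Heavy atoms from the SMILES: 14 C, 1 Cl, 1 O.
Implicit hydrogens by atom environment:
  6 × C: 2 H each → 12
  5 × C: 1 H each → 5
  2 × C: no H
  1 × C: 3 H
  1 × Cl: no H
  1 × O: 1 H
  Total hydrogens = 21.
Molecular formula: C14H21ClO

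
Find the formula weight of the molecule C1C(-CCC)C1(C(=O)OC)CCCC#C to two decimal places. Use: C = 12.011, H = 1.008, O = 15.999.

208.30

Molecular formula: C13H20O2.
M = 13×12.011 + 20×1.008 + 2×15.999 = 208.30 g/mol.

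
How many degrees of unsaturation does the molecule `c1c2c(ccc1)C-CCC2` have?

5

Molecular formula from the SMILES: C10H12.
DoU = (2C + 2 + N − H − X)/2 = (2·10 + 2 + 0 − 12 − 0)/2 = 10/2 = 5.
(Structurally: 2 ring(s) + 3 π bond(s) = 5.)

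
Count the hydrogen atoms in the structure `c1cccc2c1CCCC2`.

12

Hydrogens are implicit in SMILES; fill each atom to its normal valence:
  4 × C: 2 H each → 8
  4 × C (aromatic): 1 H each → 4
  2 × C (aromatic): no H
  Total hydrogens = 12.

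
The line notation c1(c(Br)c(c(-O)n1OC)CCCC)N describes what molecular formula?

C9H15BrN2O2

Heavy atoms from the SMILES: 1 Br, 9 C, 2 N, 2 O.
Implicit hydrogens by atom environment:
  4 × C (aromatic): no H
  3 × C: 2 H each → 6
  2 × C: 3 H each → 6
  1 × Br: no H
  1 × N: 2 H
  1 × N (aromatic): no H
  1 × O: 1 H
  1 × O: no H
  Total hydrogens = 15.
Molecular formula: C9H15BrN2O2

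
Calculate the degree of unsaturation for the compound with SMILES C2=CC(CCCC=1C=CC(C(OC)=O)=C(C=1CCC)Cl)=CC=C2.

9

Molecular formula from the SMILES: C20H23ClO2.
DoU = (2C + 2 + N − H − X)/2 = (2·20 + 2 + 0 − 23 − 1)/2 = 18/2 = 9.
(Structurally: 2 ring(s) + 7 π bond(s) = 9.)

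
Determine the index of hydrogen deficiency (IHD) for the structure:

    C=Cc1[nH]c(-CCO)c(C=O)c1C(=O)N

6

Molecular formula from the SMILES: C10H12N2O3.
DoU = (2C + 2 + N − H − X)/2 = (2·10 + 2 + 2 − 12 − 0)/2 = 12/2 = 6.
(Structurally: 1 ring(s) + 5 π bond(s) = 6.)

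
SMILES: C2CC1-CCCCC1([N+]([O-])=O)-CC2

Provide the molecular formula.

Heavy atoms from the SMILES: 10 C, 1 N, 2 O.
Implicit hydrogens by atom environment:
  8 × C: 2 H each → 16
  1 × C: 1 H
  1 × C: no H
  1 × N (charge +1): no H
  1 × O: no H
  1 × O (charge -1): no H
  Total hydrogens = 17.
Molecular formula: C10H17NO2

C10H17NO2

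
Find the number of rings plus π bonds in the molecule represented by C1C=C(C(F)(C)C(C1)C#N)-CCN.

4

Molecular formula from the SMILES: C10H15FN2.
DoU = (2C + 2 + N − H − X)/2 = (2·10 + 2 + 2 − 15 − 1)/2 = 8/2 = 4.
(Structurally: 1 ring(s) + 3 π bond(s) = 4.)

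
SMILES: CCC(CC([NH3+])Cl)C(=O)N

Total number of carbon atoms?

The symbol for carbon appears 6 times in the SMILES. (Cl is a single chlorine, not C + l.)

6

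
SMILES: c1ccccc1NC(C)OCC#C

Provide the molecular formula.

Heavy atoms from the SMILES: 11 C, 1 N, 1 O.
Implicit hydrogens by atom environment:
  5 × C (aromatic): 1 H each → 5
  2 × C: 1 H each → 2
  1 × C: 3 H
  1 × C: 2 H
  1 × C: no H
  1 × C (aromatic): no H
  1 × N: 1 H
  1 × O: no H
  Total hydrogens = 13.
Molecular formula: C11H13NO

C11H13NO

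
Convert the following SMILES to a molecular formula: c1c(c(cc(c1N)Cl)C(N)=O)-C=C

C9H9ClN2O

Heavy atoms from the SMILES: 9 C, 1 Cl, 2 N, 1 O.
Implicit hydrogens by atom environment:
  4 × C (aromatic): no H
  2 × C (aromatic): 1 H each → 2
  2 × N: 2 H each → 4
  1 × C: 2 H
  1 × C: 1 H
  1 × C: no H
  1 × Cl: no H
  1 × O: no H
  Total hydrogens = 9.
Molecular formula: C9H9ClN2O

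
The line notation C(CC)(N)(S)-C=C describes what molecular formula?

Heavy atoms from the SMILES: 5 C, 1 N, 1 S.
Implicit hydrogens by atom environment:
  2 × C: 2 H each → 4
  1 × C: 3 H
  1 × C: 1 H
  1 × C: no H
  1 × N: 2 H
  1 × S: 1 H
  Total hydrogens = 11.
Molecular formula: C5H11NS

C5H11NS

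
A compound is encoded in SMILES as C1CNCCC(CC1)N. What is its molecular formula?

C7H16N2

Heavy atoms from the SMILES: 7 C, 2 N.
Implicit hydrogens by atom environment:
  6 × C: 2 H each → 12
  1 × C: 1 H
  1 × N: 2 H
  1 × N: 1 H
  Total hydrogens = 16.
Molecular formula: C7H16N2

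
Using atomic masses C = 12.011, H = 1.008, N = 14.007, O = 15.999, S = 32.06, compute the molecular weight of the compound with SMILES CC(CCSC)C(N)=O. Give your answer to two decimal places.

147.24

Molecular formula: C6H13NOS.
M = 6×12.011 + 13×1.008 + 1×14.007 + 1×15.999 + 1×32.06 = 147.24 g/mol.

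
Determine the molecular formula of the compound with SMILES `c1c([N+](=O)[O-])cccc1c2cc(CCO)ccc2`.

C14H13NO3

Heavy atoms from the SMILES: 14 C, 1 N, 3 O.
Implicit hydrogens by atom environment:
  8 × C (aromatic): 1 H each → 8
  4 × C (aromatic): no H
  2 × C: 2 H each → 4
  1 × N (charge +1): no H
  1 × O: 1 H
  1 × O: no H
  1 × O (charge -1): no H
  Total hydrogens = 13.
Molecular formula: C14H13NO3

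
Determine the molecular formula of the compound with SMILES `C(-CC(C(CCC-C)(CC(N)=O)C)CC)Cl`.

C13H26ClNO

Heavy atoms from the SMILES: 13 C, 1 Cl, 1 N, 1 O.
Implicit hydrogens by atom environment:
  7 × C: 2 H each → 14
  3 × C: 3 H each → 9
  2 × C: no H
  1 × C: 1 H
  1 × Cl: no H
  1 × N: 2 H
  1 × O: no H
  Total hydrogens = 26.
Molecular formula: C13H26ClNO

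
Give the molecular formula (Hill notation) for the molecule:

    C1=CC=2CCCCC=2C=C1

C10H12

Heavy atoms from the SMILES: 10 C.
Implicit hydrogens by atom environment:
  4 × C: 2 H each → 8
  4 × C (aromatic): 1 H each → 4
  2 × C (aromatic): no H
  Total hydrogens = 12.
Molecular formula: C10H12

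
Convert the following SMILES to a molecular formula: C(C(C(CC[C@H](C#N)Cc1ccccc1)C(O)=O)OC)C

Heavy atoms from the SMILES: 17 C, 1 N, 3 O.
Implicit hydrogens by atom environment:
  5 × C (aromatic): 1 H each → 5
  4 × C: 2 H each → 8
  3 × C: 1 H each → 3
  2 × C: 3 H each → 6
  2 × C: no H
  2 × O: no H
  1 × C (aromatic): no H
  1 × N: no H
  1 × O: 1 H
  Total hydrogens = 23.
Molecular formula: C17H23NO3

C17H23NO3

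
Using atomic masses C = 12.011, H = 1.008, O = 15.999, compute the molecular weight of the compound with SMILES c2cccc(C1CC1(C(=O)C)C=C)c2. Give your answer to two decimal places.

Molecular formula: C13H14O.
M = 13×12.011 + 14×1.008 + 1×15.999 = 186.25 g/mol.

186.25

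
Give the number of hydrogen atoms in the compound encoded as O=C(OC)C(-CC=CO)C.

12

Hydrogens are implicit in SMILES; fill each atom to its normal valence:
  3 × C: 1 H each → 3
  2 × C: 3 H each → 6
  2 × O: no H
  1 × C: 2 H
  1 × C: no H
  1 × O: 1 H
  Total hydrogens = 12.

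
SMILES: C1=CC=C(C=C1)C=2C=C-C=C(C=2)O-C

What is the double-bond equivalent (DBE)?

8

Molecular formula from the SMILES: C13H12O.
DoU = (2C + 2 + N − H − X)/2 = (2·13 + 2 + 0 − 12 − 0)/2 = 16/2 = 8.
(Structurally: 2 ring(s) + 6 π bond(s) = 8.)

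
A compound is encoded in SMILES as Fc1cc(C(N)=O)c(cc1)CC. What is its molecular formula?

C9H10FNO

Heavy atoms from the SMILES: 9 C, 1 F, 1 N, 1 O.
Implicit hydrogens by atom environment:
  3 × C (aromatic): 1 H each → 3
  3 × C (aromatic): no H
  1 × C: 3 H
  1 × C: 2 H
  1 × C: no H
  1 × F: no H
  1 × N: 2 H
  1 × O: no H
  Total hydrogens = 10.
Molecular formula: C9H10FNO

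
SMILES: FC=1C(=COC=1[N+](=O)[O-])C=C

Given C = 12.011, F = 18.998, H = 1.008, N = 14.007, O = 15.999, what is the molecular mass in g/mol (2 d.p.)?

Molecular formula: C6H4FNO3.
M = 6×12.011 + 1×18.998 + 4×1.008 + 1×14.007 + 3×15.999 = 157.10 g/mol.

157.10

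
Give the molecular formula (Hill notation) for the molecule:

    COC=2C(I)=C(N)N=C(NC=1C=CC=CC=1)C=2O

C12H12IN3O2

Heavy atoms from the SMILES: 12 C, 1 I, 3 N, 2 O.
Implicit hydrogens by atom environment:
  6 × C (aromatic): no H
  5 × C (aromatic): 1 H each → 5
  1 × C: 3 H
  1 × I: no H
  1 × N: 2 H
  1 × N: 1 H
  1 × N (aromatic): no H
  1 × O: 1 H
  1 × O: no H
  Total hydrogens = 12.
Molecular formula: C12H12IN3O2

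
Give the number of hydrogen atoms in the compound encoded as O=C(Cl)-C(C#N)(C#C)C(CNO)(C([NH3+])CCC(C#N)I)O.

Hydrogens are implicit in SMILES; fill each atom to its normal valence:
  6 × C: no H
  3 × C: 2 H each → 6
  3 × C: 1 H each → 3
  2 × N: no H
  2 × O: 1 H each → 2
  1 × Cl: no H
  1 × I: no H
  1 × N (charge +1): 3 H
  1 × N: 1 H
  1 × O: no H
  Total hydrogens = 15.

15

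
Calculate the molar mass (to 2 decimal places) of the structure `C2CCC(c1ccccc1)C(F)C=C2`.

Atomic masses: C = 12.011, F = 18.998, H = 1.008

Molecular formula: C13H15F.
M = 13×12.011 + 1×18.998 + 15×1.008 = 190.26 g/mol.

190.26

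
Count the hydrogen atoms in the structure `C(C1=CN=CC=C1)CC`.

11

Hydrogens are implicit in SMILES; fill each atom to its normal valence:
  4 × C (aromatic): 1 H each → 4
  2 × C: 2 H each → 4
  1 × C: 3 H
  1 × C (aromatic): no H
  1 × N (aromatic): no H
  Total hydrogens = 11.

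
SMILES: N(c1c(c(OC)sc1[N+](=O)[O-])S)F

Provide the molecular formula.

Heavy atoms from the SMILES: 5 C, 1 F, 2 N, 3 O, 2 S.
Implicit hydrogens by atom environment:
  4 × C (aromatic): no H
  2 × O: no H
  1 × C: 3 H
  1 × F: no H
  1 × N: 1 H
  1 × N (charge +1): no H
  1 × O (charge -1): no H
  1 × S: 1 H
  1 × S (aromatic): no H
  Total hydrogens = 5.
Molecular formula: C5H5FN2O3S2

C5H5FN2O3S2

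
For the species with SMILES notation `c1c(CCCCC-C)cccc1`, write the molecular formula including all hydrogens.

C12H18

Heavy atoms from the SMILES: 12 C.
Implicit hydrogens by atom environment:
  5 × C: 2 H each → 10
  5 × C (aromatic): 1 H each → 5
  1 × C: 3 H
  1 × C (aromatic): no H
  Total hydrogens = 18.
Molecular formula: C12H18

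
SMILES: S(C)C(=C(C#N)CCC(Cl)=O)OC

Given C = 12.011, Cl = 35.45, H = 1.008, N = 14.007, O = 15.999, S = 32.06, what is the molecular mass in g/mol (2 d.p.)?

219.68

Molecular formula: C8H10ClNO2S.
M = 8×12.011 + 1×35.45 + 10×1.008 + 1×14.007 + 2×15.999 + 1×32.06 = 219.68 g/mol.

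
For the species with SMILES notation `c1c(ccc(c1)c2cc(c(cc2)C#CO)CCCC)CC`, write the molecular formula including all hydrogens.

Heavy atoms from the SMILES: 20 C, 1 O.
Implicit hydrogens by atom environment:
  7 × C (aromatic): 1 H each → 7
  5 × C (aromatic): no H
  4 × C: 2 H each → 8
  2 × C: 3 H each → 6
  2 × C: no H
  1 × O: 1 H
  Total hydrogens = 22.
Molecular formula: C20H22O

C20H22O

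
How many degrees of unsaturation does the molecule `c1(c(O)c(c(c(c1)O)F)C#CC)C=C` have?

7

Molecular formula from the SMILES: C11H9FO2.
DoU = (2C + 2 + N − H − X)/2 = (2·11 + 2 + 0 − 9 − 1)/2 = 14/2 = 7.
(Structurally: 1 ring(s) + 6 π bond(s) = 7.)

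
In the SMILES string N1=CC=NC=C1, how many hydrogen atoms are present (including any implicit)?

Hydrogens are implicit in SMILES; fill each atom to its normal valence:
  4 × C (aromatic): 1 H each → 4
  2 × N (aromatic): no H
  Total hydrogens = 4.

4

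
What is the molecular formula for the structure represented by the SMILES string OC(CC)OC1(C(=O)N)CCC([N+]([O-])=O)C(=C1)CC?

C12H20N2O5

Heavy atoms from the SMILES: 12 C, 2 N, 5 O.
Implicit hydrogens by atom environment:
  4 × C: 2 H each → 8
  3 × C: 1 H each → 3
  3 × C: no H
  3 × O: no H
  2 × C: 3 H each → 6
  1 × N: 2 H
  1 × N (charge +1): no H
  1 × O: 1 H
  1 × O (charge -1): no H
  Total hydrogens = 20.
Molecular formula: C12H20N2O5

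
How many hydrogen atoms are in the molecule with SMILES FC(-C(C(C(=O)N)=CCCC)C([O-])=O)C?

Hydrogens are implicit in SMILES; fill each atom to its normal valence:
  3 × C: 1 H each → 3
  3 × C: no H
  2 × C: 3 H each → 6
  2 × C: 2 H each → 4
  2 × O: no H
  1 × F: no H
  1 × N: 2 H
  1 × O (charge -1): no H
  Total hydrogens = 15.

15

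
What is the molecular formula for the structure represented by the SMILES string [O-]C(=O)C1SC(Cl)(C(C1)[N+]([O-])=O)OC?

Heavy atoms from the SMILES: 6 C, 1 Cl, 1 N, 5 O, 1 S.
Implicit hydrogens by atom environment:
  3 × O: no H
  2 × C: 1 H each → 2
  2 × C: no H
  2 × O (charge -1): no H
  1 × C: 3 H
  1 × C: 2 H
  1 × Cl: no H
  1 × N (charge +1): no H
  1 × S: no H
  Total hydrogens = 7.
Net charge -1.
Molecular formula: C6H7ClNO5S-

C6H7ClNO5S-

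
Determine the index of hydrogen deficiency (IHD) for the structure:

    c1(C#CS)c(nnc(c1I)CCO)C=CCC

Molecular formula from the SMILES: C12H13IN2OS.
DoU = (2C + 2 + N − H − X)/2 = (2·12 + 2 + 2 − 13 − 1)/2 = 14/2 = 7.
(Structurally: 1 ring(s) + 6 π bond(s) = 7.)

7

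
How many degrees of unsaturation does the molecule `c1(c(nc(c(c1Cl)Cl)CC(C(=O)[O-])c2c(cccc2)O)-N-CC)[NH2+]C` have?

Molecular formula from the SMILES: C17H19Cl2N3O3.
DoU = (2C + 2 + N − H − X)/2 = (2·17 + 2 + 3 − 19 − 2)/2 = 18/2 = 9.
(Structurally: 2 ring(s) + 7 π bond(s) = 9.)

9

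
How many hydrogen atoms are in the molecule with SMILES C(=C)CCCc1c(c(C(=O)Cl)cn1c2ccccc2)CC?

20

Hydrogens are implicit in SMILES; fill each atom to its normal valence:
  6 × C (aromatic): 1 H each → 6
  5 × C: 2 H each → 10
  4 × C (aromatic): no H
  1 × C: 3 H
  1 × C: 1 H
  1 × C: no H
  1 × Cl: no H
  1 × N (aromatic): no H
  1 × O: no H
  Total hydrogens = 20.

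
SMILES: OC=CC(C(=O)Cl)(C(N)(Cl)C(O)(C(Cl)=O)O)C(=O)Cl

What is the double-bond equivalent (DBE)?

Molecular formula from the SMILES: C8H7Cl4NO6.
DoU = (2C + 2 + N − H − X)/2 = (2·8 + 2 + 1 − 7 − 4)/2 = 8/2 = 4.
(Structurally: 0 ring(s) + 4 π bond(s) = 4.)

4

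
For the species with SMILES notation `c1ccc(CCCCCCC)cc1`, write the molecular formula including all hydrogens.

C13H20

Heavy atoms from the SMILES: 13 C.
Implicit hydrogens by atom environment:
  6 × C: 2 H each → 12
  5 × C (aromatic): 1 H each → 5
  1 × C: 3 H
  1 × C (aromatic): no H
  Total hydrogens = 20.
Molecular formula: C13H20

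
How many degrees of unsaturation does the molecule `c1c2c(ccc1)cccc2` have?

7

Molecular formula from the SMILES: C10H8.
DoU = (2C + 2 + N − H − X)/2 = (2·10 + 2 + 0 − 8 − 0)/2 = 14/2 = 7.
(Structurally: 2 ring(s) + 5 π bond(s) = 7.)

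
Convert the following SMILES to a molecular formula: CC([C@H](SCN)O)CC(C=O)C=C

C9H17NO2S

Heavy atoms from the SMILES: 9 C, 1 N, 2 O, 1 S.
Implicit hydrogens by atom environment:
  5 × C: 1 H each → 5
  3 × C: 2 H each → 6
  1 × C: 3 H
  1 × N: 2 H
  1 × O: 1 H
  1 × O: no H
  1 × S: no H
  Total hydrogens = 17.
Molecular formula: C9H17NO2S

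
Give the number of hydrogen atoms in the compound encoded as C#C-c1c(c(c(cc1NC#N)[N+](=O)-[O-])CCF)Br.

Hydrogens are implicit in SMILES; fill each atom to its normal valence:
  5 × C (aromatic): no H
  2 × C: 2 H each → 4
  2 × C: no H
  1 × Br: no H
  1 × C (aromatic): 1 H
  1 × C: 1 H
  1 × F: no H
  1 × N: 1 H
  1 × N (charge +1): no H
  1 × N: no H
  1 × O: no H
  1 × O (charge -1): no H
  Total hydrogens = 7.

7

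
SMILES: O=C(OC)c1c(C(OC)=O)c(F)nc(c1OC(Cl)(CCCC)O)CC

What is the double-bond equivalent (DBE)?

6

Molecular formula from the SMILES: C16H21ClFNO6.
DoU = (2C + 2 + N − H − X)/2 = (2·16 + 2 + 1 − 21 − 2)/2 = 12/2 = 6.
(Structurally: 1 ring(s) + 5 π bond(s) = 6.)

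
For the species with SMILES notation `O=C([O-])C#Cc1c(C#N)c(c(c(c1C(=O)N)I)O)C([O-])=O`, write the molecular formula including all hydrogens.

Heavy atoms from the SMILES: 12 C, 1 I, 2 N, 6 O.
Implicit hydrogens by atom environment:
  6 × C (aromatic): no H
  6 × C: no H
  3 × O: no H
  2 × O (charge -1): no H
  1 × I: no H
  1 × N: 2 H
  1 × N: no H
  1 × O: 1 H
  Total hydrogens = 3.
Net charge -2.
Molecular formula: [C12H3IN2O6]2-

[C12H3IN2O6]2-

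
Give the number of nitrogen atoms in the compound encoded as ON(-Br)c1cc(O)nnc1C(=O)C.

3

The symbol for nitrogen appears 3 times in the SMILES.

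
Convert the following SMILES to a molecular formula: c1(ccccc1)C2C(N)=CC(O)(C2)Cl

Heavy atoms from the SMILES: 11 C, 1 Cl, 1 N, 1 O.
Implicit hydrogens by atom environment:
  5 × C (aromatic): 1 H each → 5
  2 × C: 1 H each → 2
  2 × C: no H
  1 × C: 2 H
  1 × C (aromatic): no H
  1 × Cl: no H
  1 × N: 2 H
  1 × O: 1 H
  Total hydrogens = 12.
Molecular formula: C11H12ClNO

C11H12ClNO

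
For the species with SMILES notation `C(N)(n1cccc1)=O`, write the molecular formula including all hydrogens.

Heavy atoms from the SMILES: 5 C, 2 N, 1 O.
Implicit hydrogens by atom environment:
  4 × C (aromatic): 1 H each → 4
  1 × C: no H
  1 × N: 2 H
  1 × N (aromatic): no H
  1 × O: no H
  Total hydrogens = 6.
Molecular formula: C5H6N2O

C5H6N2O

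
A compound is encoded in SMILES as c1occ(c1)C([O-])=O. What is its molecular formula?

C5H3O3-

Heavy atoms from the SMILES: 5 C, 3 O.
Implicit hydrogens by atom environment:
  3 × C (aromatic): 1 H each → 3
  1 × C (aromatic): no H
  1 × C: no H
  1 × O (aromatic): no H
  1 × O: no H
  1 × O (charge -1): no H
  Total hydrogens = 3.
Net charge -1.
Molecular formula: C5H3O3-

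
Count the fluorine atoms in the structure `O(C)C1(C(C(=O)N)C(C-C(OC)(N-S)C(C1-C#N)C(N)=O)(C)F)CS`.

1

The symbol for fluorine appears 1 time in the SMILES.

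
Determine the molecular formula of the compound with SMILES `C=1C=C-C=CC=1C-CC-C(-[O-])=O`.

C10H11O2-

Heavy atoms from the SMILES: 10 C, 2 O.
Implicit hydrogens by atom environment:
  5 × C (aromatic): 1 H each → 5
  3 × C: 2 H each → 6
  1 × C (aromatic): no H
  1 × C: no H
  1 × O: no H
  1 × O (charge -1): no H
  Total hydrogens = 11.
Net charge -1.
Molecular formula: C10H11O2-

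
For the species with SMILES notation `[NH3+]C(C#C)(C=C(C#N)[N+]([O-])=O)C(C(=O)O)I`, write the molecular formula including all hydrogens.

C8H7IN3O4+

Heavy atoms from the SMILES: 8 C, 1 I, 3 N, 4 O.
Implicit hydrogens by atom environment:
  5 × C: no H
  3 × C: 1 H each → 3
  2 × O: no H
  1 × I: no H
  1 × N (charge +1): 3 H
  1 × N (charge +1): no H
  1 × N: no H
  1 × O: 1 H
  1 × O (charge -1): no H
  Total hydrogens = 7.
Net charge +1.
Molecular formula: C8H7IN3O4+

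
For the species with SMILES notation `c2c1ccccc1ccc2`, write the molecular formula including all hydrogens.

C10H8

Heavy atoms from the SMILES: 10 C.
Implicit hydrogens by atom environment:
  8 × C (aromatic): 1 H each → 8
  2 × C (aromatic): no H
  Total hydrogens = 8.
Molecular formula: C10H8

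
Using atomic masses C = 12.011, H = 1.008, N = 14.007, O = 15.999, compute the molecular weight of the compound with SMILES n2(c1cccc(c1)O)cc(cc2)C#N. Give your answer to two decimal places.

Molecular formula: C11H8N2O.
M = 11×12.011 + 8×1.008 + 2×14.007 + 1×15.999 = 184.20 g/mol.

184.20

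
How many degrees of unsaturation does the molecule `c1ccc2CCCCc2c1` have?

Molecular formula from the SMILES: C10H12.
DoU = (2C + 2 + N − H − X)/2 = (2·10 + 2 + 0 − 12 − 0)/2 = 10/2 = 5.
(Structurally: 2 ring(s) + 3 π bond(s) = 5.)

5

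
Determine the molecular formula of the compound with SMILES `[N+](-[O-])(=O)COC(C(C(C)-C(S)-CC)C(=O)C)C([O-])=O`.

Heavy atoms from the SMILES: 11 C, 1 N, 6 O, 1 S.
Implicit hydrogens by atom environment:
  4 × C: 1 H each → 4
  4 × O: no H
  3 × C: 3 H each → 9
  2 × C: 2 H each → 4
  2 × C: no H
  2 × O (charge -1): no H
  1 × N (charge +1): no H
  1 × S: 1 H
  Total hydrogens = 18.
Net charge -1.
Molecular formula: C11H18NO6S-

C11H18NO6S-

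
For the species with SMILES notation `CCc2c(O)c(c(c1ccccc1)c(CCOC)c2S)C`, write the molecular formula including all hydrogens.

Heavy atoms from the SMILES: 18 C, 2 O, 1 S.
Implicit hydrogens by atom environment:
  7 × C (aromatic): no H
  5 × C (aromatic): 1 H each → 5
  3 × C: 3 H each → 9
  3 × C: 2 H each → 6
  1 × O: 1 H
  1 × O: no H
  1 × S: 1 H
  Total hydrogens = 22.
Molecular formula: C18H22O2S

C18H22O2S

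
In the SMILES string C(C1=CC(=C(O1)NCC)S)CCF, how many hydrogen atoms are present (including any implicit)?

14

Hydrogens are implicit in SMILES; fill each atom to its normal valence:
  4 × C: 2 H each → 8
  3 × C (aromatic): no H
  1 × C: 3 H
  1 × C (aromatic): 1 H
  1 × F: no H
  1 × N: 1 H
  1 × O (aromatic): no H
  1 × S: 1 H
  Total hydrogens = 14.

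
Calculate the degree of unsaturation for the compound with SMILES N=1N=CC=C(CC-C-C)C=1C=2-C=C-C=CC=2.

Molecular formula from the SMILES: C14H16N2.
DoU = (2C + 2 + N − H − X)/2 = (2·14 + 2 + 2 − 16 − 0)/2 = 16/2 = 8.
(Structurally: 2 ring(s) + 6 π bond(s) = 8.)

8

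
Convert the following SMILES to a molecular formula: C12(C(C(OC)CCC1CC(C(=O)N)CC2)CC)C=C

C16H27NO2

Heavy atoms from the SMILES: 16 C, 1 N, 2 O.
Implicit hydrogens by atom environment:
  7 × C: 2 H each → 14
  5 × C: 1 H each → 5
  2 × C: 3 H each → 6
  2 × C: no H
  2 × O: no H
  1 × N: 2 H
  Total hydrogens = 27.
Molecular formula: C16H27NO2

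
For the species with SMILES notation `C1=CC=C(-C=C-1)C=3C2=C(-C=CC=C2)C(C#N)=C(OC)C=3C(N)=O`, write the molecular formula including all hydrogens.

C19H14N2O2

Heavy atoms from the SMILES: 19 C, 2 N, 2 O.
Implicit hydrogens by atom environment:
  9 × C (aromatic): 1 H each → 9
  7 × C (aromatic): no H
  2 × C: no H
  2 × O: no H
  1 × C: 3 H
  1 × N: 2 H
  1 × N: no H
  Total hydrogens = 14.
Molecular formula: C19H14N2O2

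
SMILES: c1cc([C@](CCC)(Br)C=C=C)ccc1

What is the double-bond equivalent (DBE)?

6

Molecular formula from the SMILES: C13H15Br.
DoU = (2C + 2 + N − H − X)/2 = (2·13 + 2 + 0 − 15 − 1)/2 = 12/2 = 6.
(Structurally: 1 ring(s) + 5 π bond(s) = 6.)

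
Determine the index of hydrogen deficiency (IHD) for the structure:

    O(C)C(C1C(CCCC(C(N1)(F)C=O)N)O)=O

Molecular formula from the SMILES: C10H17FN2O4.
DoU = (2C + 2 + N − H − X)/2 = (2·10 + 2 + 2 − 17 − 1)/2 = 6/2 = 3.
(Structurally: 1 ring(s) + 2 π bond(s) = 3.)

3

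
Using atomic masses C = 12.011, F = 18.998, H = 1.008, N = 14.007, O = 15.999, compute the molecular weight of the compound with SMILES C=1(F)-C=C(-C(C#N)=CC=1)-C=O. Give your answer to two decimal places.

Molecular formula: C8H4FNO.
M = 8×12.011 + 1×18.998 + 4×1.008 + 1×14.007 + 1×15.999 = 149.12 g/mol.

149.12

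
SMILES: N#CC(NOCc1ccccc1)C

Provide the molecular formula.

Heavy atoms from the SMILES: 10 C, 2 N, 1 O.
Implicit hydrogens by atom environment:
  5 × C (aromatic): 1 H each → 5
  1 × C: 3 H
  1 × C: 2 H
  1 × C: 1 H
  1 × C: no H
  1 × C (aromatic): no H
  1 × N: 1 H
  1 × N: no H
  1 × O: no H
  Total hydrogens = 12.
Molecular formula: C10H12N2O

C10H12N2O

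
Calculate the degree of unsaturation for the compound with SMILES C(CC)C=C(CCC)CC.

1

Molecular formula from the SMILES: C10H20.
DoU = (2C + 2 + N − H − X)/2 = (2·10 + 2 + 0 − 20 − 0)/2 = 2/2 = 1.
(Structurally: 0 ring(s) + 1 π bond(s) = 1.)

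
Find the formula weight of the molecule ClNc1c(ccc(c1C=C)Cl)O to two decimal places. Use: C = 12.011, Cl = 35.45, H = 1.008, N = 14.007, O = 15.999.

204.05

Molecular formula: C8H7Cl2NO.
M = 8×12.011 + 2×35.45 + 7×1.008 + 1×14.007 + 1×15.999 = 204.05 g/mol.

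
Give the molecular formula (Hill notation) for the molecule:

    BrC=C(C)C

C4H7Br

Heavy atoms from the SMILES: 1 Br, 4 C.
Implicit hydrogens by atom environment:
  2 × C: 3 H each → 6
  1 × Br: no H
  1 × C: 1 H
  1 × C: no H
  Total hydrogens = 7.
Molecular formula: C4H7Br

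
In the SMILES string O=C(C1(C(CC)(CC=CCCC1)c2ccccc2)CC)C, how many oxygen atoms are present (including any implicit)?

1

The symbol for oxygen appears 1 time in the SMILES.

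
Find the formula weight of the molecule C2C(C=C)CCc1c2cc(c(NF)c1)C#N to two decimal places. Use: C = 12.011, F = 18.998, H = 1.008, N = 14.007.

216.26

Molecular formula: C13H13FN2.
M = 13×12.011 + 1×18.998 + 13×1.008 + 2×14.007 = 216.26 g/mol.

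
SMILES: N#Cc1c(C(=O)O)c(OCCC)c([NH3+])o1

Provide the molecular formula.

C9H11N2O4+

Heavy atoms from the SMILES: 9 C, 2 N, 4 O.
Implicit hydrogens by atom environment:
  4 × C (aromatic): no H
  2 × C: 2 H each → 4
  2 × C: no H
  2 × O: no H
  1 × C: 3 H
  1 × N (charge +1): 3 H
  1 × N: no H
  1 × O: 1 H
  1 × O (aromatic): no H
  Total hydrogens = 11.
Net charge +1.
Molecular formula: C9H11N2O4+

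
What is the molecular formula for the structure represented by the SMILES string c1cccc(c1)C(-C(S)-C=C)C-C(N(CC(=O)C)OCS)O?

C16H23NO3S2

Heavy atoms from the SMILES: 16 C, 1 N, 3 O, 2 S.
Implicit hydrogens by atom environment:
  5 × C (aromatic): 1 H each → 5
  4 × C: 2 H each → 8
  4 × C: 1 H each → 4
  2 × O: no H
  2 × S: 1 H each → 2
  1 × C: 3 H
  1 × C (aromatic): no H
  1 × C: no H
  1 × N: no H
  1 × O: 1 H
  Total hydrogens = 23.
Molecular formula: C16H23NO3S2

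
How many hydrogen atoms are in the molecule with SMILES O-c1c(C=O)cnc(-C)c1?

7

Hydrogens are implicit in SMILES; fill each atom to its normal valence:
  3 × C (aromatic): no H
  2 × C (aromatic): 1 H each → 2
  1 × C: 3 H
  1 × C: 1 H
  1 × N (aromatic): no H
  1 × O: 1 H
  1 × O: no H
  Total hydrogens = 7.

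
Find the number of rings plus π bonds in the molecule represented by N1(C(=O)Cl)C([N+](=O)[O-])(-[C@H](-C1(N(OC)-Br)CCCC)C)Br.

Molecular formula from the SMILES: C10H16Br2ClN3O4.
DoU = (2C + 2 + N − H − X)/2 = (2·10 + 2 + 3 − 16 − 3)/2 = 6/2 = 3.
(Structurally: 1 ring(s) + 2 π bond(s) = 3.)

3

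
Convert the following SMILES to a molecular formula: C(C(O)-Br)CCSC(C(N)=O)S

Heavy atoms from the SMILES: 1 Br, 6 C, 1 N, 2 O, 2 S.
Implicit hydrogens by atom environment:
  3 × C: 2 H each → 6
  2 × C: 1 H each → 2
  1 × Br: no H
  1 × C: no H
  1 × N: 2 H
  1 × O: 1 H
  1 × O: no H
  1 × S: 1 H
  1 × S: no H
  Total hydrogens = 12.
Molecular formula: C6H12BrNO2S2

C6H12BrNO2S2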